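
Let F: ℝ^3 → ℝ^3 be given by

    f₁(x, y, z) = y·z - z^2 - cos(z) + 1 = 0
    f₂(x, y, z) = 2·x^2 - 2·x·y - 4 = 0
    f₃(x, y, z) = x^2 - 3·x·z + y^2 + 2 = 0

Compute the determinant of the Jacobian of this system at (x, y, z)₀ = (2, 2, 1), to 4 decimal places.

J = [[0, z, y - 2·z + sin(z)], [4·x - 2·y, -2·x, 0], [2·x - 3·z, 2·y, -3·x]].
At the point, J = [[0.0000, 1.0000, 0.841471], [4.0000, -4.0000, 0.0000], [1.0000, 4.0000, -6.0000]].
det J = 40.8294.

40.8294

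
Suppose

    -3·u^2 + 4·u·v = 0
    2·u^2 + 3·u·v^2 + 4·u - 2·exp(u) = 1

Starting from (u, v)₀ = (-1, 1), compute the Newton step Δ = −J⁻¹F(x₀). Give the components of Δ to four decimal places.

At (-1, 1): F = (-7.0000, -6.735759).
Jacobian J = [[-6·u + 4·v, 4·u], [4·u + 3·v^2 - 2·exp(u) + 4, 6·u·v]].
At the point, J = [[10.0000, -4.0000], [2.264241, -6.0000]] (det J = -50.943036).
Solving J·Δ = −F gives Δ = (0.2956, -1.0111).

(0.2956, -1.0111)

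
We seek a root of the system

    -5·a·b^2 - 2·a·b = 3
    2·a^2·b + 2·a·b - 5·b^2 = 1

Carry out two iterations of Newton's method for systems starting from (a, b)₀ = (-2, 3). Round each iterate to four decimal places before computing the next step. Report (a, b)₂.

At (-2, 3): F = (99.0000, -34.0000).
Jacobian J = [[-5·b^2 - 2·b, -10·a·b - 2·a], [4·a·b + 2·b, 2·a^2 + 2·a - 10·b]].
At the point, J = [[-51.0000, 64.0000], [-18.0000, -26.0000]] (det J = 2478.0000).
Solving J·Δ = −F gives Δ = (0.1606, -1.4189).
Then the next iterate is (a, b)₁ = (-1.8394, 1.5811).
Round to (-1.8394, 1.5811) and repeat: F = (25.807921, -8.616973), J = [[-15.661586, 32.761553], [-8.470901, -12.723015]].
Δ = (0.0966, -0.7416), so (a, b)₂ = (-1.7428, 0.8395).

(-1.7428, 0.8395)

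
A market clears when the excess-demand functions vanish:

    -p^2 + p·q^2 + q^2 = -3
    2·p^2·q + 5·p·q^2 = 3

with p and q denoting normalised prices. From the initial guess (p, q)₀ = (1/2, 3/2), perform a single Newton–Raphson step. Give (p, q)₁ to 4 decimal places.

At (1/2, 3/2): F = (6.1250, 3.3750).
Jacobian J = [[-2·p + q^2, 2·p·q + 2·q], [4·p·q + 5·q^2, 2·p^2 + 10·p·q]].
At the point, J = [[1.2500, 4.5000], [14.2500, 8.0000]] (det J = -54.1250).
Solving J·Δ = −F gives Δ = (0.6247, -1.5346).
Then the next iterate is (p, q)₁ = (1.1247, -0.0346).

(1.1247, -0.0346)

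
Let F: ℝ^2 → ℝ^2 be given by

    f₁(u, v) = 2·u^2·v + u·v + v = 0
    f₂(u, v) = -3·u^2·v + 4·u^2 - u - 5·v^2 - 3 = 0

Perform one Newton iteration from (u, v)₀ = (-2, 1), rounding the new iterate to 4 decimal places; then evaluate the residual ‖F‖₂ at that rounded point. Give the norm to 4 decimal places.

At (-2, 1): F = (7.0000, -2.0000).
Jacobian J = [[4·u·v + v, 2·u^2 + u + 1], [-6·u·v + 8·u - 1, -3·u^2 - 10·v]].
At the point, J = [[-7.0000, 7.0000], [-5.0000, -22.0000]] (det J = 189.0000).
Solving J·Δ = −F gives Δ = (0.7407, -0.2593).
Then the next iterate is (u, v)₁ = (-1.2593, 0.7407).
Re-evaluating at (-1.2593, 0.7407): F = (2.157195, -1.664424), so ‖F‖₂ = 2.7247.

2.7247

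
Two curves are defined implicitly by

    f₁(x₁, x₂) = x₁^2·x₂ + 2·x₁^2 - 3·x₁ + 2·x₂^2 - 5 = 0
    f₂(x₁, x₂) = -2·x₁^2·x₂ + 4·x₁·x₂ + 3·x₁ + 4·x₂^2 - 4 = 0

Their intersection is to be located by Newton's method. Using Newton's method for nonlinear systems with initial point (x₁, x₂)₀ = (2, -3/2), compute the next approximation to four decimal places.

At (2, -3/2): F = (-4.5000, 11.0000).
Jacobian J = [[2·x₁·x₂ + 4·x₁ - 3, x₁^2 + 4·x₂], [-4·x₁·x₂ + 4·x₂ + 3, -2·x₁^2 + 4·x₁ + 8·x₂]].
At the point, J = [[-1.0000, -2.0000], [9.0000, -12.0000]] (det J = 30.0000).
Solving J·Δ = −F gives Δ = (-2.5333, -0.9833).
Then the next iterate is (x₁, x₂)₁ = (-0.5333, -2.4833).

(-0.5333, -2.4833)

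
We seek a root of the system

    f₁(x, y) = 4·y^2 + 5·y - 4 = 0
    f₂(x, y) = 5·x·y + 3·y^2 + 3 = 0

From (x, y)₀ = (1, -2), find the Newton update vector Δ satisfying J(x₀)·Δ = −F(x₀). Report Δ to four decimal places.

(0.3727, 0.1818)

At (1, -2): F = (2.0000, 5.0000).
Jacobian J = [[0, 8·y + 5], [5·y, 5·x + 6·y]].
At the point, J = [[0.0000, -11.0000], [-10.0000, -7.0000]] (det J = -110.0000).
Solving J·Δ = −F gives Δ = (0.3727, 0.1818).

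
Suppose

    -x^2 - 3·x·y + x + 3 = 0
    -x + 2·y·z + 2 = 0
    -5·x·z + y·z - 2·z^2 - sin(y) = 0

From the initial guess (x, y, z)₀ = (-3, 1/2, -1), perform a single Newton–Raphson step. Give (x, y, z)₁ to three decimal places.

At (-3, 1/2, -1): F = (-4.500, 4.000, -17.97943).
Jacobian J = [[-2·x - 3·y + 1, -3·x, 0], [-1, 2·z, 2·y], [-5·z, z - cos(y), -5·x + y - 4·z]].
At the point, J = [[5.500, 9.000, 0.000], [-1.000, -2.000, 1.000], [5.000, -1.87758, 19.500]] (det J = 16.32670).
Solving J·Δ = −F gives Δ = (42.676, -25.580, -12.484).
Then the next iterate is (x, y, z)₁ = (39.676, -25.080, -13.484).

(39.676, -25.080, -13.484)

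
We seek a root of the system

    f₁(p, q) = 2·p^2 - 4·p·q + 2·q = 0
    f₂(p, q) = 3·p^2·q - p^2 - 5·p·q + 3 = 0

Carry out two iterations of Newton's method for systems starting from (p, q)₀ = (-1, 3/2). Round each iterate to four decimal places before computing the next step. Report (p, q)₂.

At (-1, 3/2): F = (11.0000, 14.0000).
Jacobian J = [[4·p - 4·q, -4·p + 2], [6·p·q - 2·p - 5·q, 3·p^2 - 5·p]].
At the point, J = [[-10.0000, 6.0000], [-14.5000, 8.0000]] (det J = 7.0000).
Solving J·Δ = −F gives Δ = (-0.5714, -2.7857).
Then the next iterate is (p, q)₁ = (-1.5714, -1.2857).
Round to (-1.5714, -1.2857) and repeat: F = (-5.7142, -19.095372), J = [[-1.1428, 8.2856], [21.693394, 15.264894]].
Δ = (0.3600, 0.7393), so (p, q)₂ = (-1.2114, -0.5464).

(-1.2114, -0.5464)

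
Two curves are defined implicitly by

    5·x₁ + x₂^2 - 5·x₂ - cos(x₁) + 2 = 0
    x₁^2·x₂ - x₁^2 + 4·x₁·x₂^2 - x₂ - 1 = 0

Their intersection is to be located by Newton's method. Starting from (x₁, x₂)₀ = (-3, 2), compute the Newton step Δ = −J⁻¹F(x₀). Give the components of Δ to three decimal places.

At (-3, 2): F = (-18.01001, -42.000).
Jacobian J = [[sin(x₁) + 5, 2·x₂ - 5], [2·x₁·x₂ - 2·x₁ + 4·x₂^2, x₁^2 + 8·x₁·x₂ - 1]].
At the point, J = [[4.85888, -1.000], [10.000, -40.000]] (det J = -184.35520).
Solving J·Δ = −F gives Δ = (3.680, -0.130).

(3.680, -0.130)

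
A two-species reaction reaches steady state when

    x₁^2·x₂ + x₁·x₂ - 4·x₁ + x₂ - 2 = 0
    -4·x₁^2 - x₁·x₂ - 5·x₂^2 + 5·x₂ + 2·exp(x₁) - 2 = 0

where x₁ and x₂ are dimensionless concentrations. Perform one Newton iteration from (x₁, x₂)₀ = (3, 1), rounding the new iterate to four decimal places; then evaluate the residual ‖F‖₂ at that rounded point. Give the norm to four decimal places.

0.1078

At (3, 1): F = (-1.0000, -0.828926).
Jacobian J = [[2·x₁·x₂ + x₂ - 4, x₁^2 + x₁ + 1], [-8·x₁ - x₂ + 2·exp(x₁), -x₁ - 10·x₂ + 5]].
At the point, J = [[3.0000, 13.0000], [15.171074, -8.0000]] (det J = -221.223960).
Solving J·Δ = −F gives Δ = (0.0849, 0.0573).
Then the next iterate is (x₁, x₂)₁ = (3.0849, 1.0573).
Re-evaluating at (3.0849, 1.0573): F = (0.041274, 0.099547), so ‖F‖₂ = 0.1078.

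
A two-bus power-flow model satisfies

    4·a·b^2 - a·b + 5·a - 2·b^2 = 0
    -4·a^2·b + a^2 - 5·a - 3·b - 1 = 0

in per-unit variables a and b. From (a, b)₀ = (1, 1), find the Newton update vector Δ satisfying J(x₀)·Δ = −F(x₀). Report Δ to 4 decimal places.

(-0.2609, -1.3043)

At (1, 1): F = (6.0000, -12.0000).
Jacobian J = [[4·b^2 - b + 5, 8·a·b - a - 4·b], [-8·a·b + 2·a - 5, -4·a^2 - 3]].
At the point, J = [[8.0000, 3.0000], [-11.0000, -7.0000]] (det J = -23.0000).
Solving J·Δ = −F gives Δ = (-0.2609, -1.3043).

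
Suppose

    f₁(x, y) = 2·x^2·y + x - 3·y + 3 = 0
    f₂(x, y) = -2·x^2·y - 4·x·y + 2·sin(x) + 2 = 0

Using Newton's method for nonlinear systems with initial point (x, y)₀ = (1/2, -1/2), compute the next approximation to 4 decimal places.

(0.6138, 1.4000)

At (1/2, -1/2): F = (4.7500, 4.208851).
Jacobian J = [[4·x·y + 1, 2·x^2 - 3], [-4·x·y - 4·y + 2·cos(x), -2·x^2 - 4·x]].
At the point, J = [[0.0000, -2.5000], [4.755165, -2.5000]] (det J = 11.887913).
Solving J·Δ = −F gives Δ = (0.1138, 1.9000).
Then the next iterate is (x, y)₁ = (0.6138, 1.4000).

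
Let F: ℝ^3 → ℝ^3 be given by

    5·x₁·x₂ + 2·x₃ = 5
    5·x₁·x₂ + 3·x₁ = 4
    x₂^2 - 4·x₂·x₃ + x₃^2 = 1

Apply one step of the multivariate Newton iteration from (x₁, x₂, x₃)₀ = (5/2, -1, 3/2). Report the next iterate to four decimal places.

At (5/2, -1, 3/2): F = (-14.5000, -9.0000, 8.2500).
Jacobian J = [[5·x₂, 5·x₁, 2], [5·x₂ + 3, 5·x₁, 0], [0, 2·x₂ - 4·x₃, -4·x₂ + 2·x₃]].
At the point, J = [[-5.0000, 12.5000, 2.0000], [-2.0000, 12.5000, 0.0000], [0.0000, -8.0000, 7.0000]] (det J = -230.5000).
Solving J·Δ = −F gives Δ = (-2.3579, 0.3427, -0.7869).
Then the next iterate is (x₁, x₂, x₃)₁ = (0.1421, -0.6573, 0.7131).

(0.1421, -0.6573, 0.7131)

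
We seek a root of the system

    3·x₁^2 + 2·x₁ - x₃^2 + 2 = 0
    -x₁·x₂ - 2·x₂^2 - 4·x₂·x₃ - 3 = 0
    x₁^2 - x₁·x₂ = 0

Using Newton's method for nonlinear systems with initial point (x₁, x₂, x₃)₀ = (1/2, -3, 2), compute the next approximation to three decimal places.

(0.152, -2.283, 1.503)

At (1/2, -3, 2): F = (-0.250, 4.500, 1.750).
Jacobian J = [[6·x₁ + 2, 0, -2·x₃], [-x₂, -x₁ - 4·x₂ - 4·x₃, -4·x₂], [2·x₁ - x₂, -x₁, 0]].
At the point, J = [[5.000, 0.000, -4.000], [3.000, 3.500, 12.000], [4.000, -0.500, 0.000]] (det J = 92.000).
Solving J·Δ = −F gives Δ = (-0.348, 0.717, -0.497).
Then the next iterate is (x₁, x₂, x₃)₁ = (0.152, -2.283, 1.503).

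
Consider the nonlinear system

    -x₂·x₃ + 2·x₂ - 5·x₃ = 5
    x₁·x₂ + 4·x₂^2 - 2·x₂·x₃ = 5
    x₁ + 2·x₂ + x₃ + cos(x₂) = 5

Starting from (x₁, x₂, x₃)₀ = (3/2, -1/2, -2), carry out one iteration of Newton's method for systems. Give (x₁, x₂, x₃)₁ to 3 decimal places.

At (3/2, -1/2, -2): F = (3.000, -6.750, -5.62242).
Jacobian J = [[0, -x₃ + 2, -x₂ - 5], [x₂, x₁ + 8·x₂ - 2·x₃, -2·x₂], [1, -sin(x₂) + 2, 1]].
At the point, J = [[0.000, 4.000, -4.500], [-0.500, 1.500, 1.000], [1.000, 2.47943, 1.000]] (det J = 18.32871).
Solving J·Δ = −F gives Δ = (-2.124, 2.102, 2.535).
Then the next iterate is (x₁, x₂, x₃)₁ = (-0.624, 1.602, 0.535).

(-0.624, 1.602, 0.535)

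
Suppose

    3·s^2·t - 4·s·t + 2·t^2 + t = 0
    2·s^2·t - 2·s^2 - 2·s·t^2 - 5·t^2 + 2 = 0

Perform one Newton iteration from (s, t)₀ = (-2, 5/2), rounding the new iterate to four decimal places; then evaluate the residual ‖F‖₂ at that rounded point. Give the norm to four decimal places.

10.5209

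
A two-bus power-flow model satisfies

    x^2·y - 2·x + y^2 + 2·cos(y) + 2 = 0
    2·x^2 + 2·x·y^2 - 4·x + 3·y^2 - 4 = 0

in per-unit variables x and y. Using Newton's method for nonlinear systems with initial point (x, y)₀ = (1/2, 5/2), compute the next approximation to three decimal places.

(1.926, 0.776)

At (1/2, 5/2): F = (6.27271, 19.500).
Jacobian J = [[2·x·y - 2, x^2 + 2·y - 2·sin(y)], [4·x + 2·y^2 - 4, 4·x·y + 6·y]].
At the point, J = [[0.500, 4.05306], [10.500, 20.000]] (det J = -32.55708).
Solving J·Δ = −F gives Δ = (1.426, -1.724).
Then the next iterate is (x, y)₁ = (1.926, 0.776).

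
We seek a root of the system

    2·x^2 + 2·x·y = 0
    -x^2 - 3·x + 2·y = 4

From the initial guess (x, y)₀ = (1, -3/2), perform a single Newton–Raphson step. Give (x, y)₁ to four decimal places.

(-0.6667, -0.1667)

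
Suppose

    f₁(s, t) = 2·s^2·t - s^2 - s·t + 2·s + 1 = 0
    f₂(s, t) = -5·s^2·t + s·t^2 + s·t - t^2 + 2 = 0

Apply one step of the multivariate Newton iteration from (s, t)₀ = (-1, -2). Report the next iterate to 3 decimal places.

(-0.585, -1.268)

At (-1, -2): F = (-8.000, 6.000).
Jacobian J = [[4·s·t - 2·s - t + 2, 2·s^2 - s], [-10·s·t + t^2 + t, -5·s^2 + 2·s·t + s - 2·t]].
At the point, J = [[14.000, 3.000], [-18.000, 2.000]] (det J = 82.000).
Solving J·Δ = −F gives Δ = (0.415, 0.732).
Then the next iterate is (s, t)₁ = (-0.585, -1.268).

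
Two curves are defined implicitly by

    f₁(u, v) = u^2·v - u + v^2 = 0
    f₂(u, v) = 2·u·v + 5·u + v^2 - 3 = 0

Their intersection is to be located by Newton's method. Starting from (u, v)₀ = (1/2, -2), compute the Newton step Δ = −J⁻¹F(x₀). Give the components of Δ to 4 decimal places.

At (1/2, -2): F = (3.0000, 1.5000).
Jacobian J = [[2·u·v - 1, u^2 + 2·v], [2·v + 5, 2·u + 2·v]].
At the point, J = [[-3.0000, -3.7500], [1.0000, -3.0000]] (det J = 12.7500).
Solving J·Δ = −F gives Δ = (0.2647, 0.5882).

(0.2647, 0.5882)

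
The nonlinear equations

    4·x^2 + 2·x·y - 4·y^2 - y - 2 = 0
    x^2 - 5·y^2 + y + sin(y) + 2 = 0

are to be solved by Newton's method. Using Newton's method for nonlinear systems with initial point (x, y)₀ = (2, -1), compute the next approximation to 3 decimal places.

(1.234, -0.662)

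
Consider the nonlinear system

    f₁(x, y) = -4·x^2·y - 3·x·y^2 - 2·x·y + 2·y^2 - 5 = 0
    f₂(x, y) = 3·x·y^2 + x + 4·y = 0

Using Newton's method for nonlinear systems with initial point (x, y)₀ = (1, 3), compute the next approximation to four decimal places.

(0.7560, 1.4924)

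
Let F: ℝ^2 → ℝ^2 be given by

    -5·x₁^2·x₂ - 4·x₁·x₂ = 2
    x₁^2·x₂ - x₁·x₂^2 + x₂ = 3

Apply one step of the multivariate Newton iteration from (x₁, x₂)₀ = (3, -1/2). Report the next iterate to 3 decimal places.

(7.315, 1.252)

At (3, -1/2): F = (26.500, -8.750).
Jacobian J = [[-10·x₁·x₂ - 4·x₂, -5·x₁^2 - 4·x₁], [2·x₁·x₂ - x₂^2, x₁^2 - 2·x₁·x₂ + 1]].
At the point, J = [[17.000, -57.000], [-3.250, 13.000]] (det J = 35.750).
Solving J·Δ = −F gives Δ = (4.315, 1.752).
Then the next iterate is (x₁, x₂)₁ = (7.315, 1.252).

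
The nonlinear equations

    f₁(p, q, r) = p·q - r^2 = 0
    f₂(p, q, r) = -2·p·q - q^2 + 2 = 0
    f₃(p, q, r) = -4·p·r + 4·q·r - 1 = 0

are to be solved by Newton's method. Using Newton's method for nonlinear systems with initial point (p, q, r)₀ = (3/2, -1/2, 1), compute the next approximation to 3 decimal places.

At (3/2, -1/2, 1): F = (-1.750, 3.250, -9.000).
Jacobian J = [[q, p, -2·r], [-2·q, -2·p - 2·q, 0], [-4·r, 4·r, -4·p + 4·q]].
At the point, J = [[-0.500, 1.500, -2.000], [1.000, -2.000, 0.000], [-4.000, 4.000, -8.000]] (det J = 12.000).
Solving J·Δ = −F gives Δ = (-1.750, 0.750, 0.125).
Then the next iterate is (p, q, r)₁ = (-0.250, 0.250, 1.125).

(-0.250, 0.250, 1.125)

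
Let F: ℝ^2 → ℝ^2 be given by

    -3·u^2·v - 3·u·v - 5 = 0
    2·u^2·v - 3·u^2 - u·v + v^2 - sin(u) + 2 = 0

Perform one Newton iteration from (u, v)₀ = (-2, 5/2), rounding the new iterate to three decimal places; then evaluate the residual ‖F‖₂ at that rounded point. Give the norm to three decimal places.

9.990

At (-2, 5/2): F = (-20.000, 22.15930).
Jacobian J = [[-6·u·v - 3·v, -3·u^2 - 3·u], [4·u·v - 6·u - v - cos(u), 2·u^2 - u + 2·v]].
At the point, J = [[22.500, -6.000], [-10.08385, 15.000]] (det J = 276.99688).
Solving J·Δ = −F gives Δ = (0.603, -1.072).
Then the next iterate is (u, v)₁ = (-1.397, 1.428).
Re-evaluating at (-1.397, 1.428): F = (-7.37594, 6.73800), so ‖F‖₂ = 9.990.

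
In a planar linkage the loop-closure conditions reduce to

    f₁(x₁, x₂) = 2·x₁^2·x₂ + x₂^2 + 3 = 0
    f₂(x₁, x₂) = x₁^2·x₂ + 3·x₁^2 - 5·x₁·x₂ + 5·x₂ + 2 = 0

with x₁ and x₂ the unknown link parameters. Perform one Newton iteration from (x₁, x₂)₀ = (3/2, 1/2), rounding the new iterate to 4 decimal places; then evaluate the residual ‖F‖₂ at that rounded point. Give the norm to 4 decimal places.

4.1328

At (3/2, 1/2): F = (5.5000, 8.6250).
Jacobian J = [[4·x₁·x₂, 2·x₁^2 + 2·x₂], [2·x₁·x₂ + 6·x₁ - 5·x₂, x₁^2 - 5·x₁ + 5]].
At the point, J = [[3.0000, 5.5000], [8.0000, -0.2500]] (det J = -44.7500).
Solving J·Δ = −F gives Δ = (-1.0908, -0.4050).
Then the next iterate is (x₁, x₂)₁ = (0.4092, 0.0950).
Re-evaluating at (0.4092, 0.0950): F = (3.040839, 2.798871), so ‖F‖₂ = 4.1328.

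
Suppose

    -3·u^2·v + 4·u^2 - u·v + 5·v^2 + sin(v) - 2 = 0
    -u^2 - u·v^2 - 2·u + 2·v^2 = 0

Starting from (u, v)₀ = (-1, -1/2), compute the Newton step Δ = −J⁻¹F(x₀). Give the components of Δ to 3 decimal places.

(0.020, 0.582)

At (-1, -1/2): F = (3.77057, 1.750).
Jacobian J = [[-6·u·v + 8·u - v, -3·u^2 - u + 10·v + cos(v)], [-2·u - v^2 - 2, -2·u·v + 4·v]].
At the point, J = [[-10.500, -6.12242], [-0.250, -3.000]] (det J = 29.96940).
Solving J·Δ = −F gives Δ = (0.020, 0.582).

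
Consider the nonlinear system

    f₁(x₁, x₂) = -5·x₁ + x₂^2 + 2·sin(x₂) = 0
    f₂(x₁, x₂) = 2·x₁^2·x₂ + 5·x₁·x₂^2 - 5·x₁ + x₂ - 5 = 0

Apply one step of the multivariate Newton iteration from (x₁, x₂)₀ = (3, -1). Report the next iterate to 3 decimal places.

At (3, -1): F = (-15.68294, -24.000).
Jacobian J = [[-5, 2·x₂ + 2·cos(x₂)], [4·x₁·x₂ + 5·x₂^2 - 5, 2·x₁^2 + 10·x₁·x₂ + 1]].
At the point, J = [[-5.000, -0.91940], [-12.000, -11.000]] (det J = 43.96726).
Solving J·Δ = −F gives Δ = (-3.422, 1.551).
Then the next iterate is (x₁, x₂)₁ = (-0.422, 0.551).

(-0.422, 0.551)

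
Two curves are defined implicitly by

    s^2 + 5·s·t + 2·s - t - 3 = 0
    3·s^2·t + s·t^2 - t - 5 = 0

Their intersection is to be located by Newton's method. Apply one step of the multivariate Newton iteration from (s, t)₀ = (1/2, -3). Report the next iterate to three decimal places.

(-0.011, -2.923)

At (1/2, -3): F = (-6.250, 0.250).
Jacobian J = [[2·s + 5·t + 2, 5·s - 1], [6·s·t + t^2, 3·s^2 + 2·s·t - 1]].
At the point, J = [[-12.000, 1.500], [0.000, -3.250]] (det J = 39.000).
Solving J·Δ = −F gives Δ = (-0.511, 0.077).
Then the next iterate is (s, t)₁ = (-0.011, -2.923).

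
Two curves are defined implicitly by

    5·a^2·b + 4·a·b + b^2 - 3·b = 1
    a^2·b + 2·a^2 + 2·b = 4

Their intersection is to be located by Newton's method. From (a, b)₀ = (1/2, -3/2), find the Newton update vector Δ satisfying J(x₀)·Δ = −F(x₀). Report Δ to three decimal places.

(-0.584, 3.185)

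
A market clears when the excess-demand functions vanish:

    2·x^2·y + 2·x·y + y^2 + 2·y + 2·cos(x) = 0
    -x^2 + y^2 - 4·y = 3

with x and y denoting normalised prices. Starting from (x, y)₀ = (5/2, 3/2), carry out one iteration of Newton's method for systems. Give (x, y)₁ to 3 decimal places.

(-0.244, 2.221)

At (5/2, 3/2): F = (29.89771, -13.000).
Jacobian J = [[4·x·y + 2·y - 2·sin(x), 2·x^2 + 2·x + 2·y + 2], [-2·x, 2·y - 4]].
At the point, J = [[16.80306, 22.500], [-5.000, -1.000]] (det J = 95.69694).
Solving J·Δ = −F gives Δ = (-2.744, 0.721).
Then the next iterate is (x, y)₁ = (-0.244, 2.221).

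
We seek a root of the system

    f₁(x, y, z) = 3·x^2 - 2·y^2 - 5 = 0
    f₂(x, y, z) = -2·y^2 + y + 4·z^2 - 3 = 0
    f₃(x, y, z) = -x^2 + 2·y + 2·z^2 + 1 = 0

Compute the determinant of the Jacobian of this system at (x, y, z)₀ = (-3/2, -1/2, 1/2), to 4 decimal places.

42.0000

J = [[6·x, -4·y, 0], [0, -4·y + 1, 8·z], [-2·x, 2, 4·z]].
At the point, J = [[-9.0000, 2.0000, 0.0000], [0.0000, 3.0000, 4.0000], [3.0000, 2.0000, 2.0000]].
det J = 42.0000.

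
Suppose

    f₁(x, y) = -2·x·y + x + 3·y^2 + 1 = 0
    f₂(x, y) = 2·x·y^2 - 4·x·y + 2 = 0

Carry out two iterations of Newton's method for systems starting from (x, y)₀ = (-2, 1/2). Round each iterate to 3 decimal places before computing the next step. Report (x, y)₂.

At (-2, 1/2): F = (1.750, 5.000).
Jacobian J = [[-2·y + 1, -2·x + 6·y], [2·y^2 - 4·y, 4·x·y - 4·x]].
At the point, J = [[0.000, 7.000], [-1.500, 4.000]] (det J = 10.500).
Solving J·Δ = −F gives Δ = (2.667, -0.250).
Then the next iterate is (x, y)₁ = (0.667, 0.250).
Round to (0.667, 0.250) and repeat: F = (1.521, 1.41638), J = [[0.500, 0.166], [-0.875, -2.001]].
Δ = (-3.834, 2.384), so (x, y)₂ = (-3.167, 2.634).

(-3.167, 2.634)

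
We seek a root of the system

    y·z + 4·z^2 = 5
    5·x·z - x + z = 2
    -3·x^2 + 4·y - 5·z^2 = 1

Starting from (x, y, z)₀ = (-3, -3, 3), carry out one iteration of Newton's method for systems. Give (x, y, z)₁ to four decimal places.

(-1.6119, 0.4500, 1.4595)

At (-3, -3, 3): F = (22.0000, -41.0000, -85.0000).
Jacobian J = [[0, z, y + 8·z], [5·z - 1, 0, 5·x + 1], [-6·x, 4, -10·z]].
At the point, J = [[0.0000, 3.0000, 21.0000], [14.0000, 0.0000, -14.0000], [18.0000, 4.0000, -30.0000]] (det J = 1680.0000).
Solving J·Δ = −F gives Δ = (1.3881, 3.4500, -1.5405).
Then the next iterate is (x, y, z)₁ = (-1.6119, 0.4500, 1.4595).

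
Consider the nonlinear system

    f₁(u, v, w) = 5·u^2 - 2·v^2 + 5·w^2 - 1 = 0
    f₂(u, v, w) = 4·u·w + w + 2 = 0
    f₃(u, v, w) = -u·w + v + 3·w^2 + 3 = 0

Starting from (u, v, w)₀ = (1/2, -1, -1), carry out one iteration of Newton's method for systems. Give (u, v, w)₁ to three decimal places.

(1.101, 0.272, 0.134)

At (1/2, -1, -1): F = (3.250, -1.000, 5.500).
Jacobian J = [[10·u, -4·v, 10·w], [4·w, 0, 4·u + 1], [-w, 1, -u + 6·w]].
At the point, J = [[5.000, 4.000, -10.000], [-4.000, 0.000, 3.000], [1.000, 1.000, -6.500]] (det J = -67.000).
Solving J·Δ = −F gives Δ = (0.601, 1.272, 1.134).
Then the next iterate is (u, v, w)₁ = (1.101, 0.272, 0.134).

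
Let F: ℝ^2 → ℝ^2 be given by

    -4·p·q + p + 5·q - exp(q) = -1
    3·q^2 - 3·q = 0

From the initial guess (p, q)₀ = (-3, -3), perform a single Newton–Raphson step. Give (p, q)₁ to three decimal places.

(-1.154, -1.286)

At (-3, -3): F = (-53.04979, 36.000).
Jacobian J = [[-4·q + 1, -4·p - exp(q) + 5], [0, 6·q - 3]].
At the point, J = [[13.000, 16.95021], [0.000, -21.000]] (det J = -273.000).
Solving J·Δ = −F gives Δ = (1.846, 1.714).
Then the next iterate is (p, q)₁ = (-1.154, -1.286).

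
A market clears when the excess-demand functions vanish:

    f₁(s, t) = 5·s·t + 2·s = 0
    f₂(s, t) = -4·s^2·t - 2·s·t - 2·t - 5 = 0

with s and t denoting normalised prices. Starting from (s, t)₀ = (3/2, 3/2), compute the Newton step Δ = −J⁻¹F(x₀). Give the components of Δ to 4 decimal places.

At (3/2, 3/2): F = (14.2500, -26.0000).
Jacobian J = [[5·t + 2, 5·s], [-8·s·t - 2·t, -4·s^2 - 2·s - 2]].
At the point, J = [[9.5000, 7.5000], [-21.0000, -14.0000]] (det J = 24.5000).
Solving J·Δ = −F gives Δ = (0.1837, -2.1327).

(0.1837, -2.1327)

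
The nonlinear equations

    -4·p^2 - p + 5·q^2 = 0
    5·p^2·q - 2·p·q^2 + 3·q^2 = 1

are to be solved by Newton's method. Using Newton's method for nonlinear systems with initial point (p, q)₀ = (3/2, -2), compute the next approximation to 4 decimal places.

(1.0993, -1.2646)

At (3/2, -2): F = (9.5000, -23.5000).
Jacobian J = [[-8·p - 1, 10·q], [10·p·q - 2·q^2, 5·p^2 - 4·p·q + 6·q]].
At the point, J = [[-13.0000, -20.0000], [-38.0000, 11.2500]] (det J = -906.2500).
Solving J·Δ = −F gives Δ = (-0.4007, 0.7354).
Then the next iterate is (p, q)₁ = (1.0993, -1.2646).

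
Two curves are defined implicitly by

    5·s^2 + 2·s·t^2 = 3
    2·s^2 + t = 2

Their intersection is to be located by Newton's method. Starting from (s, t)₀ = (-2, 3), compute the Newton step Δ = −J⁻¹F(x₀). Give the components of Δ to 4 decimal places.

(1.0155, -0.8763)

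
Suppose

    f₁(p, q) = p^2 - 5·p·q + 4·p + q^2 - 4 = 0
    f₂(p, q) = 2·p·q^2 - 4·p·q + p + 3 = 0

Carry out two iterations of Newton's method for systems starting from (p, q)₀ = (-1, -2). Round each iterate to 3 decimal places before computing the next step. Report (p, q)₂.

At (-1, -2): F = (-13.000, -14.000).
Jacobian J = [[2·p - 5·q + 4, -5·p + 2·q], [2·q^2 - 4·q + 1, 4·p·q - 4·p]].
At the point, J = [[12.000, 1.000], [17.000, 12.000]] (det J = 127.000).
Solving J·Δ = −F gives Δ = (1.118, -0.417).
Then the next iterate is (p, q)₁ = (0.118, -2.417).
Round to (0.118, -2.417) and repeat: F = (3.75384, 5.63751), J = [[16.321, -5.424], [22.35178, -1.61282]].
Δ = (-0.258, -0.085), so (p, q)₂ = (-0.140, -2.502).

(-0.140, -2.502)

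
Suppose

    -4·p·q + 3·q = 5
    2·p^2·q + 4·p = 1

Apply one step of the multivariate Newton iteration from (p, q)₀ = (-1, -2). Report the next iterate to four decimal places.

At (-1, -2): F = (-19.0000, -9.0000).
Jacobian J = [[-4·q, -4·p + 3], [4·p·q + 4, 2·p^2]].
At the point, J = [[8.0000, 7.0000], [12.0000, 2.0000]] (det J = -68.0000).
Solving J·Δ = −F gives Δ = (0.3676, 2.2941).
Then the next iterate is (p, q)₁ = (-0.6324, 0.2941).

(-0.6324, 0.2941)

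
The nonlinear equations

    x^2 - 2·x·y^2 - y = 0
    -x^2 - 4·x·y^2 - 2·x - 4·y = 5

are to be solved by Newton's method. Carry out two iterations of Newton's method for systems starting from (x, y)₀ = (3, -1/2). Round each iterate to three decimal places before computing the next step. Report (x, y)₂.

At (3, -1/2): F = (8.000, -21.000).
Jacobian J = [[2·x - 2·y^2, -4·x·y - 1], [-2·x - 4·y^2 - 2, -8·x·y - 4]].
At the point, J = [[5.500, 5.000], [-9.000, 8.000]] (det J = 89.000).
Solving J·Δ = −F gives Δ = (-1.899, 0.489).
Then the next iterate is (x, y)₁ = (1.101, -0.011).
Round to (1.101, -0.011) and repeat: F = (1.22293, -8.37073), J = [[2.20176, -0.95156], [-4.20248, -3.90311]].
Δ = (-1.012, -1.055), so (x, y)₂ = (0.089, -1.066).

(0.089, -1.066)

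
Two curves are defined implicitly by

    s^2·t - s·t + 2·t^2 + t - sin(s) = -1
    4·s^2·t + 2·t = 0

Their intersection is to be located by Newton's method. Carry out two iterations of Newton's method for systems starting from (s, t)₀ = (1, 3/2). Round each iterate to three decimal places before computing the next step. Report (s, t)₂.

At (1, 3/2): F = (6.15853, 9.000).
Jacobian J = [[2·s·t - t - cos(s), s^2 - s + 4·t + 1], [8·s·t, 4·s^2 + 2]].
At the point, J = [[0.95970, 7.000], [12.000, 6.000]] (det J = -78.24181).
Solving J·Δ = −F gives Δ = (-0.333, -0.834).
Then the next iterate is (s, t)₁ = (0.667, 0.666).
Round to (0.667, 0.666) and repeat: F = (1.78655, 2.51718), J = [[-0.56324, 3.44189], [3.55378, 3.77956]].
Δ = (-0.133, -0.541), so (s, t)₂ = (0.534, 0.125).

(0.534, 0.125)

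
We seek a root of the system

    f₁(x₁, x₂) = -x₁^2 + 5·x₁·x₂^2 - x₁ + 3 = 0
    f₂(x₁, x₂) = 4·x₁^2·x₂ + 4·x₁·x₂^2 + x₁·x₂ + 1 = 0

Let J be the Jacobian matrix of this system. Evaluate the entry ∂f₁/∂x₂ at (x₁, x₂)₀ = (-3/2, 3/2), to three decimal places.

∂f₁/∂x₂ = 10·x₁·x₂.
At (-3/2, 3/2) this is -22.500.

-22.500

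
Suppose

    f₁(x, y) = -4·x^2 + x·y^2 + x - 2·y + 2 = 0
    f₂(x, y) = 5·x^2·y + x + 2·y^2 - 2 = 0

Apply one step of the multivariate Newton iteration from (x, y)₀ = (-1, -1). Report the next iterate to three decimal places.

(-0.800, 2.800)

At (-1, -1): F = (-2.000, -6.000).
Jacobian J = [[-8·x + y^2 + 1, 2·x·y - 2], [10·x·y + 1, 5·x^2 + 4·y]].
At the point, J = [[10.000, 0.000], [11.000, 1.000]] (det J = 10.000).
Solving J·Δ = −F gives Δ = (0.200, 3.800).
Then the next iterate is (x, y)₁ = (-0.800, 2.800).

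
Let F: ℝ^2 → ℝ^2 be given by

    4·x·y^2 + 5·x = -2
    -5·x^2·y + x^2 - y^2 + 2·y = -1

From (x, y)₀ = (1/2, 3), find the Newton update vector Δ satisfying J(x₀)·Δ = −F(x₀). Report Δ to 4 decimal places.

(-1.1032, 1.8942)

At (1/2, 3): F = (22.5000, -5.5000).
Jacobian J = [[4·y^2 + 5, 8·x·y], [-10·x·y + 2·x, -5·x^2 - 2·y + 2]].
At the point, J = [[41.0000, 12.0000], [-14.0000, -5.2500]] (det J = -47.2500).
Solving J·Δ = −F gives Δ = (-1.1032, 1.8942).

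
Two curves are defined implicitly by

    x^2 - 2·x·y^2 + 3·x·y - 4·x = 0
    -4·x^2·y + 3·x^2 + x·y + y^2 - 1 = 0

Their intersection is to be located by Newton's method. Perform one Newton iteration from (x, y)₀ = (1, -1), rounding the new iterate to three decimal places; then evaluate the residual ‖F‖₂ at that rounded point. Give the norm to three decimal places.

3.038

At (1, -1): F = (-8.000, 6.000).
Jacobian J = [[2·x - 2·y^2 + 3·y - 4, -4·x·y + 3·x], [-8·x·y + 6·x + y, -4·x^2 + x + 2·y]].
At the point, J = [[-7.000, 7.000], [13.000, -5.000]] (det J = -56.000).
Solving J·Δ = −F gives Δ = (-0.036, 1.107).
Then the next iterate is (x, y)₁ = (0.964, 0.107).
Re-evaluating at (0.964, 0.107): F = (-2.63933, 1.50475), so ‖F‖₂ = 3.038.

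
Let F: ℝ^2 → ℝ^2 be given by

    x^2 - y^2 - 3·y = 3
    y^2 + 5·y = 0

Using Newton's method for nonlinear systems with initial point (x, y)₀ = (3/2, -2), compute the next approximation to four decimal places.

At (3/2, -2): F = (1.2500, -6.0000).
Jacobian J = [[2·x, -2·y - 3], [0, 2·y + 5]].
At the point, J = [[3.0000, 1.0000], [0.0000, 1.0000]] (det J = 3.0000).
Solving J·Δ = −F gives Δ = (-2.4167, 6.0000).
Then the next iterate is (x, y)₁ = (-0.9167, 4.0000).

(-0.9167, 4.0000)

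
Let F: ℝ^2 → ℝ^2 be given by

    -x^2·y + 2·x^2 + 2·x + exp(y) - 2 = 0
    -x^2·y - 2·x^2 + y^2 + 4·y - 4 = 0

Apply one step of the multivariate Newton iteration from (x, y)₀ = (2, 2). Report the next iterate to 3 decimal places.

(0.961, -0.157)

At (2, 2): F = (9.38906, -8.000).
Jacobian J = [[-2·x·y + 4·x + 2, -x^2 + exp(y)], [-2·x·y - 4·x, -x^2 + 2·y + 4]].
At the point, J = [[2.000, 3.38906], [-16.000, 4.000]] (det J = 62.22490).
Solving J·Δ = −F gives Δ = (-1.039, -2.157).
Then the next iterate is (x, y)₁ = (0.961, -0.157).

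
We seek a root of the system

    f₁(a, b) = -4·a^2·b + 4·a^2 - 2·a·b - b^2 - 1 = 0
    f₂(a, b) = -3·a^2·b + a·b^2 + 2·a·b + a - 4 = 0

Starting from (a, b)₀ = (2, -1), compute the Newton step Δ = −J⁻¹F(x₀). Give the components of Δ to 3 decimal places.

At (2, -1): F = (34.000, 8.000).
Jacobian J = [[-8·a·b + 8·a - 2·b, -4·a^2 - 2·a - 2·b], [-6·a·b + b^2 + 2·b + 1, -3·a^2 + 2·a·b + 2·a]].
At the point, J = [[34.000, -18.000], [12.000, -12.000]] (det J = -192.000).
Solving J·Δ = −F gives Δ = (-1.375, -0.708).

(-1.375, -0.708)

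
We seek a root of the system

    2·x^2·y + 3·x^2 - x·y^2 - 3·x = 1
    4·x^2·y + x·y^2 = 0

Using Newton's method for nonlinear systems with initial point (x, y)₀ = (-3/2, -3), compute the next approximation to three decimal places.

At (-3/2, -3): F = (10.250, -40.500).
Jacobian J = [[4·x·y + 6·x - y^2 - 3, 2·x^2 - 2·x·y], [8·x·y + y^2, 4·x^2 + 2·x·y]].
At the point, J = [[-3.000, -4.500], [45.000, 18.000]] (det J = 148.500).
Solving J·Δ = −F gives Δ = (-0.015, 2.288).
Then the next iterate is (x, y)₁ = (-1.515, -0.712).

(-1.515, -0.712)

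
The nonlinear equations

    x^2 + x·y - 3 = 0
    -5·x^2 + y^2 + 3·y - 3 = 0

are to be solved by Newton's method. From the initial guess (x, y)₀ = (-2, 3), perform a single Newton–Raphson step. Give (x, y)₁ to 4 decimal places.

(-0.2258, -0.3871)

At (-2, 3): F = (-5.0000, -5.0000).
Jacobian J = [[2·x + y, x], [-10·x, 2·y + 3]].
At the point, J = [[-1.0000, -2.0000], [20.0000, 9.0000]] (det J = 31.0000).
Solving J·Δ = −F gives Δ = (1.7742, -3.3871).
Then the next iterate is (x, y)₁ = (-0.2258, -0.3871).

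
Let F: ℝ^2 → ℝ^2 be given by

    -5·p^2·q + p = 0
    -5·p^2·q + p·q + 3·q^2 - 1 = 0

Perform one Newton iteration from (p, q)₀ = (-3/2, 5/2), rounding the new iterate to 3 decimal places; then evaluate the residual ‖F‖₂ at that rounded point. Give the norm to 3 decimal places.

At (-3/2, 5/2): F = (-29.625, -14.125).
Jacobian J = [[-10·p·q + 1, -5·p^2], [-10·p·q + q, -5·p^2 + p + 6·q]].
At the point, J = [[38.500, -11.250], [40.000, 2.250]] (det J = 536.625).
Solving J·Δ = −F gives Δ = (0.420, -1.195).
Then the next iterate is (p, q)₁ = (-1.080, 1.305).
Re-evaluating at (-1.080, 1.305): F = (-8.69076, -4.91109), so ‖F‖₂ = 9.982.

9.982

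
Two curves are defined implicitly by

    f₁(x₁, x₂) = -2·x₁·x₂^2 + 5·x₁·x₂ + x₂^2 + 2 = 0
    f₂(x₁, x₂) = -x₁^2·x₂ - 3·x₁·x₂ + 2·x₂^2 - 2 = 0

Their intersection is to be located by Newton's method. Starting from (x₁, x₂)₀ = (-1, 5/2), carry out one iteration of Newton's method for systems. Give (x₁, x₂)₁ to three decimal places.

(1.240, 1.675)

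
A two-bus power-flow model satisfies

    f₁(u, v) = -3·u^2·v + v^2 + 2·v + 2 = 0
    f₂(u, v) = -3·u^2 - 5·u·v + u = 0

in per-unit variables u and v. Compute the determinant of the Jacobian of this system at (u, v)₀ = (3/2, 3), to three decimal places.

231.250

J = [[-6·u·v, -3·u^2 + 2·v + 2], [-6·u - 5·v + 1, -5·u]].
At the point, J = [[-27.000, 1.250], [-23.000, -7.500]].
det J = 231.250.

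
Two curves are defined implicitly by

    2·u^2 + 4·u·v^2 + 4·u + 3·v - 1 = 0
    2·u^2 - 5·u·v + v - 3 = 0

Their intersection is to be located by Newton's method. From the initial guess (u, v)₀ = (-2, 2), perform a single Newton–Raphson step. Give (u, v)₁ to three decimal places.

At (-2, 2): F = (-27.000, 27.000).
Jacobian J = [[4·u + 4·v^2 + 4, 8·u·v + 3], [4·u - 5·v, -5·u + 1]].
At the point, J = [[12.000, -29.000], [-18.000, 11.000]] (det J = -390.000).
Solving J·Δ = −F gives Δ = (1.246, -0.415).
Then the next iterate is (u, v)₁ = (-0.754, 1.585).

(-0.754, 1.585)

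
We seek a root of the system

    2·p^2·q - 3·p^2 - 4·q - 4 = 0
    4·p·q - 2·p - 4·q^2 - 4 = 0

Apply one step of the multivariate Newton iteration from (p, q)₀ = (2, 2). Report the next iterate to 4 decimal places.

At (2, 2): F = (-8.0000, -8.0000).
Jacobian J = [[4·p·q - 6·p, 2·p^2 - 4], [4·q - 2, 4·p - 8·q]].
At the point, J = [[4.0000, 4.0000], [6.0000, -8.0000]] (det J = -56.0000).
Solving J·Δ = −F gives Δ = (1.7143, 0.2857).
Then the next iterate is (p, q)₁ = (3.7143, 2.2857).

(3.7143, 2.2857)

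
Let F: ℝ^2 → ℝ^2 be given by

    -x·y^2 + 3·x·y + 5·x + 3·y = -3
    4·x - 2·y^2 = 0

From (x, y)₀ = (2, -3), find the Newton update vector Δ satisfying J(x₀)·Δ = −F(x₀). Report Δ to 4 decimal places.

(-0.7250, 1.0750)

At (2, -3): F = (-32.0000, -10.0000).
Jacobian J = [[-y^2 + 3·y + 5, -2·x·y + 3·x + 3], [4, -4·y]].
At the point, J = [[-13.0000, 21.0000], [4.0000, 12.0000]] (det J = -240.0000).
Solving J·Δ = −F gives Δ = (-0.7250, 1.0750).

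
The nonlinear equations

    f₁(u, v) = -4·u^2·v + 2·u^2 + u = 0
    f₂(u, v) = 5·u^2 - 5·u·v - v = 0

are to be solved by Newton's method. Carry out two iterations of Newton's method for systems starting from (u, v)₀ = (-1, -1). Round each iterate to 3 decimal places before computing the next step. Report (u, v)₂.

At (-1, -1): F = (5.000, 1.000).
Jacobian J = [[-8·u·v + 4·u + 1, -4·u^2], [10·u - 5·v, -5·u - 1]].
At the point, J = [[-11.000, -4.000], [-5.000, 4.000]] (det J = -64.000).
Solving J·Δ = −F gives Δ = (0.375, 0.219).
Then the next iterate is (u, v)₁ = (-0.625, -0.781).
Round to (-0.625, -0.781) and repeat: F = (1.37656, 0.29350), J = [[-5.405, -1.56250], [-2.345, 2.125]].
Δ = (0.223, 0.108), so (u, v)₂ = (-0.402, -0.673).

(-0.402, -0.673)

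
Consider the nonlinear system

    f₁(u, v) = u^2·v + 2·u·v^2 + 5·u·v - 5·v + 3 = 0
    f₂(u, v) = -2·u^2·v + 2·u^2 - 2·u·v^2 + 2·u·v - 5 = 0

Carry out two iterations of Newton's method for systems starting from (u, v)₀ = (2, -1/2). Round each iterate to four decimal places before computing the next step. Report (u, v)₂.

(1.6832, -0.9397)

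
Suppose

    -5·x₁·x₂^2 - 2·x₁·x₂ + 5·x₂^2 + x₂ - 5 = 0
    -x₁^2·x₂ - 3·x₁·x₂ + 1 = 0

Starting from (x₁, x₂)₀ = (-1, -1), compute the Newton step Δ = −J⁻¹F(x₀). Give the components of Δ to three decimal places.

(1.182, -0.091)

At (-1, -1): F = (2.000, -1.000).
Jacobian J = [[-5·x₂^2 - 2·x₂, -10·x₁·x₂ - 2·x₁ + 10·x₂ + 1], [-2·x₁·x₂ - 3·x₂, -x₁^2 - 3·x₁]].
At the point, J = [[-3.000, -17.000], [1.000, 2.000]] (det J = 11.000).
Solving J·Δ = −F gives Δ = (1.182, -0.091).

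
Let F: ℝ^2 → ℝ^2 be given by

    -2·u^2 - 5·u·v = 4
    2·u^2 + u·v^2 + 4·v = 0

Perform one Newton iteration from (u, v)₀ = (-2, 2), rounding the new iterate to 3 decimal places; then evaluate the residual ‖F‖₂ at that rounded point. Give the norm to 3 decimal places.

10.490

At (-2, 2): F = (8.000, 8.000).
Jacobian J = [[-4·u - 5·v, -5·u], [4·u + v^2, 2·u·v + 4]].
At the point, J = [[-2.000, 10.000], [-4.000, -4.000]] (det J = 48.000).
Solving J·Δ = −F gives Δ = (2.333, -0.333).
Then the next iterate is (u, v)₁ = (0.333, 1.667).
Re-evaluating at (0.333, 1.667): F = (-6.99733, 7.81515), so ‖F‖₂ = 10.490.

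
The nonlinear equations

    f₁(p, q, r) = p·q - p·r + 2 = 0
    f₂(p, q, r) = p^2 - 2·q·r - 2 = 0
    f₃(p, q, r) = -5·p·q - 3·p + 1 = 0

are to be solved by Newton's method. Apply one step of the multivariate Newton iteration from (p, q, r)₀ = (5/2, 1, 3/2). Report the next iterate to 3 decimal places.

At (5/2, 1, 3/2): F = (0.750, 1.250, -19.000).
Jacobian J = [[q - r, p, -p], [2·p, -2·r, -2·q], [-5·q - 3, -5·p, 0]].
At the point, J = [[-0.500, 2.500, -2.500], [5.000, -3.000, -2.000], [-8.000, -12.500, 0.000]] (det J = 268.750).
Solving J·Δ = −F gives Δ = (-0.959, -0.906, -0.414).
Then the next iterate is (p, q, r)₁ = (1.541, 0.094, 1.086).

(1.541, 0.094, 1.086)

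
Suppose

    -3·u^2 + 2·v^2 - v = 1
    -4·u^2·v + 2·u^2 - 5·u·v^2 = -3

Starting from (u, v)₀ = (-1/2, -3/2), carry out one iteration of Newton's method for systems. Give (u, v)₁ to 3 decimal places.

(-0.261, -0.791)

At (-1/2, -3/2): F = (4.250, 10.625).
Jacobian J = [[-6·u, 4·v - 1], [-8·u·v + 4·u - 5·v^2, -4·u^2 - 10·u·v]].
At the point, J = [[3.000, -7.000], [-19.250, -8.500]] (det J = -160.250).
Solving J·Δ = −F gives Δ = (0.239, 0.709).
Then the next iterate is (u, v)₁ = (-0.261, -0.791).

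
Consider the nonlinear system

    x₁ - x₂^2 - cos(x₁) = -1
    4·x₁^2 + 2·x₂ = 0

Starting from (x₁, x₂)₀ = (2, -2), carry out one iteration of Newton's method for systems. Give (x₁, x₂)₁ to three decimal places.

(1.183, -1.464)

At (2, -2): F = (-0.58385, 12.000).
Jacobian J = [[sin(x₁) + 1, -2·x₂], [8·x₁, 2]].
At the point, J = [[1.90930, 4.000], [16.000, 2.000]] (det J = -60.18141).
Solving J·Δ = −F gives Δ = (-0.817, 0.536).
Then the next iterate is (x₁, x₂)₁ = (1.183, -1.464).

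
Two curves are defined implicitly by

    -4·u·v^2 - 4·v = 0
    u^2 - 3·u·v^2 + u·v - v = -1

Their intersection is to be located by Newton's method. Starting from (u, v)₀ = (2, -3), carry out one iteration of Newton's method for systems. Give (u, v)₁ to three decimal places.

(2.362, -1.340)

At (2, -3): F = (-60.000, -52.000).
Jacobian J = [[-4·v^2, -8·u·v - 4], [2·u - 3·v^2 + v, -6·u·v + u - 1]].
At the point, J = [[-36.000, 44.000], [-26.000, 37.000]] (det J = -188.000).
Solving J·Δ = −F gives Δ = (0.362, 1.660).
Then the next iterate is (u, v)₁ = (2.362, -1.340).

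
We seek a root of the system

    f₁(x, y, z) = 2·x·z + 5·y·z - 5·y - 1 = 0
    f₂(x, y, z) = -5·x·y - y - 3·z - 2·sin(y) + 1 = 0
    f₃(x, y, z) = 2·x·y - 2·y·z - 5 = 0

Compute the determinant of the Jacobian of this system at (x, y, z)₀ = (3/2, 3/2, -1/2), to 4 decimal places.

J = [[2·z, 5·z - 5, 2·x + 5·y], [-5·y, -5·x - 2·cos(y) - 1, -3], [2·y, 2·x - 2·z, -2·y]].
At the point, J = [[-1.0000, -7.5000, 10.5000], [-7.5000, -8.641474, -3.0000], [3.0000, 4.0000, -3.0000]].
det J = 155.5320.

155.5320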